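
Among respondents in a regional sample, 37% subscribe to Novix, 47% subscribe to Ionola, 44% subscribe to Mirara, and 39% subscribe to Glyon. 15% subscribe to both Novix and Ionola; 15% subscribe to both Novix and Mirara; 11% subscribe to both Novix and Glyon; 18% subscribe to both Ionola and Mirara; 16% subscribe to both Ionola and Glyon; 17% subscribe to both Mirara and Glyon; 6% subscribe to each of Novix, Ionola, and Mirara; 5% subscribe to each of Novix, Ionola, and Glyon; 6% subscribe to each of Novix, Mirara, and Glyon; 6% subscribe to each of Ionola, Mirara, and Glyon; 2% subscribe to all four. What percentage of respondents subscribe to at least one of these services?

By inclusion–exclusion:
P(≥1) = 37 + 47 + 44 + 39 − 15 − 15 − 11 − 18 − 16 − 17 + 6 + 5 + 6 + 6 − 2 = 96%

96%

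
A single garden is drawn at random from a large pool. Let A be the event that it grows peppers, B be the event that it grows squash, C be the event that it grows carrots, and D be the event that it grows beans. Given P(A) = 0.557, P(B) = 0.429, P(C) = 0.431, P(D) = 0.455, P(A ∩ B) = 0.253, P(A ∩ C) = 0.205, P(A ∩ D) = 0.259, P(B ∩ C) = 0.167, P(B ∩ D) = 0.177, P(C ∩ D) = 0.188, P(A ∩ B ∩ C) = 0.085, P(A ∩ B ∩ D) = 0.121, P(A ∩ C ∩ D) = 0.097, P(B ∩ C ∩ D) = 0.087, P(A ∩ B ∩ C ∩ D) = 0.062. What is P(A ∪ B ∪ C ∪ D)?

0.951

P(A ∪ B ∪ C ∪ D) = 0.557 + 0.429 + 0.431 + 0.455 − 0.253 − 0.205 − 0.259 − 0.167 − 0.177 − 0.188 + 0.085 + 0.121 + 0.097 + 0.087 − 0.062 = 0.951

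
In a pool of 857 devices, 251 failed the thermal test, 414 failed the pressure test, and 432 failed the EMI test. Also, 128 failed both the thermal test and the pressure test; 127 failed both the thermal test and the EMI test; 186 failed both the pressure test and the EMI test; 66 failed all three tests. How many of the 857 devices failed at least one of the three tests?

Inclusion–exclusion gives
|at least one| = 251 + 414 + 432 − 128 − 127 − 186 + 66 = 722

722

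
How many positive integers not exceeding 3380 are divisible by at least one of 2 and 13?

By inclusion-exclusion,
1690 + 260 − 130 = 1820

1820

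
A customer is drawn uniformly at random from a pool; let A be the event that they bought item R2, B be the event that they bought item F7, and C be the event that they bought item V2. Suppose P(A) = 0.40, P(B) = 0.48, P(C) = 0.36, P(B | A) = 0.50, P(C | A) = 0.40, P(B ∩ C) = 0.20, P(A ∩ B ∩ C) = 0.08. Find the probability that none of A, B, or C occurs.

0.24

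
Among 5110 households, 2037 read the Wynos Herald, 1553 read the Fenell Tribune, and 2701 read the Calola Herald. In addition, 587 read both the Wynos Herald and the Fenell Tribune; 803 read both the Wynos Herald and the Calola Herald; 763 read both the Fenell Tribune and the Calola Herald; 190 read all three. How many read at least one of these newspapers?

4328

N(≥1) = 2037 + 1553 + 2701 − 587 − 803 − 763 + 190 = 4328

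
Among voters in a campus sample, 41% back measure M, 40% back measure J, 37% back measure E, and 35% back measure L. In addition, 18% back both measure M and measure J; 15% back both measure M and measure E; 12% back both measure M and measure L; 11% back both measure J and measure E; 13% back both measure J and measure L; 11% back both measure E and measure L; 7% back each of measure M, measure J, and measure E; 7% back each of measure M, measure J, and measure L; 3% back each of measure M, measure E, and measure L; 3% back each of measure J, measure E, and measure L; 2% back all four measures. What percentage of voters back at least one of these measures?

91%

Inclusion–exclusion gives
P(union) = 41 + 40 + 37 + 35 − 18 − 15 − 12 − 11 − 13 − 11 + 7 + 7 + 3 + 3 − 2 = 91%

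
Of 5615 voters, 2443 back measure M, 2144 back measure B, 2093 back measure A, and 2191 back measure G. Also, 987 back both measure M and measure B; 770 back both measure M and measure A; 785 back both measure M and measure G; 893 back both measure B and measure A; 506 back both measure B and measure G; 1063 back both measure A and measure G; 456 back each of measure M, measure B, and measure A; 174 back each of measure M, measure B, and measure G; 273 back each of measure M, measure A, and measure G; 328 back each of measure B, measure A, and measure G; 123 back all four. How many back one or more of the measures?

Using inclusion–exclusion:
|union| = 2443 + 2144 + 2093 + 2191 − 987 − 770 − 785 − 893 − 506 − 1063 + 456 + 174 + 273 + 328 − 123 = 4975

4975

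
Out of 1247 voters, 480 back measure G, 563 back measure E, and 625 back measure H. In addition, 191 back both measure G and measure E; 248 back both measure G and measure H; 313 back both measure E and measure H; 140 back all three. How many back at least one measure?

|at least one| = 480 + 563 + 625 − 191 − 248 − 313 + 140 = 1056

1056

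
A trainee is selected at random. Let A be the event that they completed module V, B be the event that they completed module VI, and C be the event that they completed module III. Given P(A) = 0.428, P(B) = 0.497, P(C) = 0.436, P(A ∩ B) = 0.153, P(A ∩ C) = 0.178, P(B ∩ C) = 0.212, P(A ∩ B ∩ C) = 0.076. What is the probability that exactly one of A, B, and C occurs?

0.503

P(exactly one) = 0.428 + 0.497 + 0.436 − 2·0.153 − 2·0.178 − 2·0.212 + 3·0.076 = 0.503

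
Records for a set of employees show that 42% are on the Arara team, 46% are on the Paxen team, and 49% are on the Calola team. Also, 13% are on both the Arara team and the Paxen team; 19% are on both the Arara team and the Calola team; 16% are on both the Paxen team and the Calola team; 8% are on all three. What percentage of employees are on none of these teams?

3%

P(union) = 42 + 46 + 49 − 13 − 19 − 16 + 8 = 97%
P(none) = 100% − 97% = 3%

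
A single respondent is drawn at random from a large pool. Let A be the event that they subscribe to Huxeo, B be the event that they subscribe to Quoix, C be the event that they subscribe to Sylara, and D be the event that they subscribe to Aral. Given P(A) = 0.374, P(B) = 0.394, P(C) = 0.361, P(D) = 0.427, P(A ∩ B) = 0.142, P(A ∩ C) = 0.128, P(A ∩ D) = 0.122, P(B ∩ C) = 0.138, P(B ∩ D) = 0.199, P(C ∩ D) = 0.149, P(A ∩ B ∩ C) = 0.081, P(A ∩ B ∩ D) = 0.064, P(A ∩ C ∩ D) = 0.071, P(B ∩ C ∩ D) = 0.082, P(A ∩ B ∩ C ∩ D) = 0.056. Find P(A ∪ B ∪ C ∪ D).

0.920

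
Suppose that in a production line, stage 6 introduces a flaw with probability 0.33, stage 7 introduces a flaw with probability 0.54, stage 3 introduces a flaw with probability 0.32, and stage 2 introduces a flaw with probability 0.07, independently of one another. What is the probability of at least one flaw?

P(none) = (1 − 0.33) × (1 − 0.54) × (1 − 0.32) × (1 − 0.07) = 0.67 × 0.46 × 0.68 × 0.93 = 0.19490568
P(at least one) = 1 − 0.19490568 = 0.80509432

0.80509432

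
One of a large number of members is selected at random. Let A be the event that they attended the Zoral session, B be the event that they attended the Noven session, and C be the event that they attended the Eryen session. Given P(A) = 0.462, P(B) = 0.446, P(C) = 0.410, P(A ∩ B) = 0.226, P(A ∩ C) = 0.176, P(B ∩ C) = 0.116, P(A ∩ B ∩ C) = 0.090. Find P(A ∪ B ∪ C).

0.890

Apply inclusion-exclusion:
P(A ∪ B ∪ C) = 0.462 + 0.446 + 0.410 − 0.226 − 0.176 − 0.116 + 0.090 = 0.890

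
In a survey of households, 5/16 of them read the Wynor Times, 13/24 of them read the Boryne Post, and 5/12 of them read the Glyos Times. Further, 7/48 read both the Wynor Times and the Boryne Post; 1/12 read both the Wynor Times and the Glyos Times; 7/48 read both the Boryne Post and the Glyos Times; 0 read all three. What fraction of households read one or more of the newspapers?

P(union) = 5/16 + 13/24 + 5/12 − 7/48 − 1/12 − 7/48 + 0 = 43/48

43/48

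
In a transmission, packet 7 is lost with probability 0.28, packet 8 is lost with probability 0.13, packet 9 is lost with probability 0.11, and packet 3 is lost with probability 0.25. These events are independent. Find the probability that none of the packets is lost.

P(none) = (1 − 0.28) × (1 − 0.13) × (1 − 0.11) × (1 − 0.25) = 0.72 × 0.87 × 0.89 × 0.75 = 0.418122

0.418122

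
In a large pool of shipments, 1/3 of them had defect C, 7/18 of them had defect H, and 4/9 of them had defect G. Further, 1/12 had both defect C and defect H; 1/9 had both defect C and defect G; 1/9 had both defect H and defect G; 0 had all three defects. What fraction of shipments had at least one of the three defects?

31/36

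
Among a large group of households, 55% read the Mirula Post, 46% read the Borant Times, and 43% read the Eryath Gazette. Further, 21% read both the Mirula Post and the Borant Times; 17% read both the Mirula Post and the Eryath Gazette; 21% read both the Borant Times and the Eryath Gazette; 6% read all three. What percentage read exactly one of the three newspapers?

Using the inclusion–exclusion count for exactly one event:
P(exactly one) = 55 + 46 + 43 − 2·21 − 2·17 − 2·21 + 3·6 = 44%

44%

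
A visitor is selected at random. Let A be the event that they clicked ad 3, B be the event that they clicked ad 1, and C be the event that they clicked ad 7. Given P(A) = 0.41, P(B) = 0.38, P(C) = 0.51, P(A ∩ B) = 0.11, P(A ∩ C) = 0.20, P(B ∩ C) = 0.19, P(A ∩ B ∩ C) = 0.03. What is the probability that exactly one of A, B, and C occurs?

P(exactly one) = 0.41 + 0.38 + 0.51 − 2·0.11 − 2·0.20 − 2·0.19 + 3·0.03 = 0.39

0.39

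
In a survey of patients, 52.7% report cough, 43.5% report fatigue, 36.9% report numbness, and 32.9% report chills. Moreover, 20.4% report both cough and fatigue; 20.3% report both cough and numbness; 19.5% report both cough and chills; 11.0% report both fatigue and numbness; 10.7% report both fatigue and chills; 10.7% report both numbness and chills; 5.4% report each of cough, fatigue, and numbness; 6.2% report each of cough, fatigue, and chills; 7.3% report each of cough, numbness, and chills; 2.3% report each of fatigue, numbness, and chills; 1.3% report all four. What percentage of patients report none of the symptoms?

P(union) = 52.7 + 43.5 + 36.9 + 32.9 − 20.4 − 20.3 − 19.5 − 11.0 − 10.7 − 10.7 + 5.4 + 6.2 + 7.3 + 2.3 − 1.3 = 93.3%
P(none) = 100% − 93.3% = 6.7%

6.7%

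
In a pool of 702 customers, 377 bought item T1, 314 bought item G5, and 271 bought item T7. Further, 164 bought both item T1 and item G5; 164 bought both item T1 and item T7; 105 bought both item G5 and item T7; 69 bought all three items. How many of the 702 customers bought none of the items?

N(≥1) = 377 + 314 + 271 − 164 − 164 − 105 + 69 = 598
None: 702 − 598 = 104

104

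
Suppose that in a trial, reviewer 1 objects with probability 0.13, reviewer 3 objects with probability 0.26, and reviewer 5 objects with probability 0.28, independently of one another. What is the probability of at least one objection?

0.536464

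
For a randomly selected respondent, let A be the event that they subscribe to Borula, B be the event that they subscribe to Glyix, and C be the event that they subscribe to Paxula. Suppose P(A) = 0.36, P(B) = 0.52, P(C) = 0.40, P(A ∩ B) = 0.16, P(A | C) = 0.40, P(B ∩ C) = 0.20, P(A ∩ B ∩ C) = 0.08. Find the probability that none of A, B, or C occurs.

P(A ∩ C) = P(C)·P(A|C) = 0.40 × 0.40 = 0.16
Using inclusion–exclusion:
P(A ∪ B ∪ C) = 0.36 + 0.52 + 0.40 − 0.16 − 0.16 − 0.20 + 0.08 = 0.84
P(none) = 1 − 0.84 = 0.16

0.16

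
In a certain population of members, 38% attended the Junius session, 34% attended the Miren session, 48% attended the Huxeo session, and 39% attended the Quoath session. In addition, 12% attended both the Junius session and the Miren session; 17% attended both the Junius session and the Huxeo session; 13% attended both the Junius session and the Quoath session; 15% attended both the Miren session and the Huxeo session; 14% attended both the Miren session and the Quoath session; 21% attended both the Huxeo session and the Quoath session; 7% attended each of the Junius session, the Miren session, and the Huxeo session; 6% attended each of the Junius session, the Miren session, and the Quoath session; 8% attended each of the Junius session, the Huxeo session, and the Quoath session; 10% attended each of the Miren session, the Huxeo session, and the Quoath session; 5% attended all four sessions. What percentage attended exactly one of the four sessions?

48%

By inclusion–exclusion (exactly-one form):
P(exactly one) = 38 + 34 + 48 + 39 − 2·12 − 2·17 − 2·13 − 2·15 − 2·14 − 2·21 + 3·7 + 3·6 + 3·8 + 3·10 − 4·5 = 48%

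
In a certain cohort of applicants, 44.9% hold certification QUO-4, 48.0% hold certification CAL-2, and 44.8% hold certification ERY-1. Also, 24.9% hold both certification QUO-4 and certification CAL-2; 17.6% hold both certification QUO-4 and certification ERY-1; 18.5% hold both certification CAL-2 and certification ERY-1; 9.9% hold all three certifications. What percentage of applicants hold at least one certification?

P(at least one) = 44.9 + 48.0 + 44.8 − 24.9 − 17.6 − 18.5 + 9.9 = 86.6%

86.6%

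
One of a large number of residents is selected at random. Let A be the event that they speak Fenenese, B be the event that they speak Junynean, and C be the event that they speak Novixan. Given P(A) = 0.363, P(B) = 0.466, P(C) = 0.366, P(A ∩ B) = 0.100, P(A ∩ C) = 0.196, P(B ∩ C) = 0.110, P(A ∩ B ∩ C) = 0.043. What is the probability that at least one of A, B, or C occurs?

0.832

Using inclusion–exclusion:
P(A ∪ B ∪ C) = 0.363 + 0.466 + 0.366 − 0.100 − 0.196 − 0.110 + 0.043 = 0.832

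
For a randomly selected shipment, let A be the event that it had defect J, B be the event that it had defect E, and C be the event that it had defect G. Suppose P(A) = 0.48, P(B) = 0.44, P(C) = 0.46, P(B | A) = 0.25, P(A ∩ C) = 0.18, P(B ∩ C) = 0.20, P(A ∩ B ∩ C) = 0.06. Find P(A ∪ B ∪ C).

0.94

P(A ∩ B) = P(A)·P(B|A) = 0.48 × 0.25 = 0.12
P(A ∪ B ∪ C) = 0.48 + 0.44 + 0.46 − 0.12 − 0.18 − 0.20 + 0.06 = 0.94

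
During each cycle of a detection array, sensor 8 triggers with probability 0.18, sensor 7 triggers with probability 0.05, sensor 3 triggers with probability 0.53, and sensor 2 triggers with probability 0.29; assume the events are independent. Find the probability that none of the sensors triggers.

P(none) = (1 − 0.18) × (1 − 0.05) × (1 − 0.53) × (1 − 0.29) = 0.82 × 0.95 × 0.47 × 0.71 = 0.2599523

0.2599523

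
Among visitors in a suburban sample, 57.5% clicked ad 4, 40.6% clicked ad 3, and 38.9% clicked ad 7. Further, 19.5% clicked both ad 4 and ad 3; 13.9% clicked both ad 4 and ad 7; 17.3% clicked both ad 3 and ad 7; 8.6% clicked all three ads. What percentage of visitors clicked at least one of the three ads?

Using inclusion–exclusion:
P(≥1) = 57.5 + 40.6 + 38.9 − 19.5 − 13.9 − 17.3 + 8.6 = 94.9%

94.9%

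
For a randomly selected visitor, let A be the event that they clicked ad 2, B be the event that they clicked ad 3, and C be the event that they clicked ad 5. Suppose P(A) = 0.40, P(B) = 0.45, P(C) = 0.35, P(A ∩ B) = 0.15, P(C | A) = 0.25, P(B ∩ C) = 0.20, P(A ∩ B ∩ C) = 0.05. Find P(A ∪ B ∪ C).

0.80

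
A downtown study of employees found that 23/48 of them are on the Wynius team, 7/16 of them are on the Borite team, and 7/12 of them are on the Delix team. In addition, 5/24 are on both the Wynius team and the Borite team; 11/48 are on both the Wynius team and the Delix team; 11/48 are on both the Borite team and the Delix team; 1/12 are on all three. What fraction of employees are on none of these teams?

Inclusion–exclusion gives
P(union) = 23/48 + 7/16 + 7/12 − 5/24 − 11/48 − 11/48 + 1/12 = 11/12
P(none) = 1 − 11/12 = 1/12

1/12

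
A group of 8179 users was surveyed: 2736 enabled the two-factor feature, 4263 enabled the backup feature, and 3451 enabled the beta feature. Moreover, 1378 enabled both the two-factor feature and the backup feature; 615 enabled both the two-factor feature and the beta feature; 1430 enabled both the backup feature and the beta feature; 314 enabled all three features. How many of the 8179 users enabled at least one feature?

7341

Inclusion–exclusion gives
|at least one| = 2736 + 4263 + 3451 − 1378 − 615 − 1430 + 314 = 7341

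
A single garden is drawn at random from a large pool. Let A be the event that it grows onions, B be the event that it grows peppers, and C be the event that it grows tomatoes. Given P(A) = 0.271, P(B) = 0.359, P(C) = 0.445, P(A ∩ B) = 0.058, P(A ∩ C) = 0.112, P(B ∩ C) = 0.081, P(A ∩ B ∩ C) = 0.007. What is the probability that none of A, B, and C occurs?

P(A ∪ B ∪ C) = 0.271 + 0.359 + 0.445 − 0.058 − 0.112 − 0.081 + 0.007 = 0.831
P(none) = 1 − 0.831 = 0.169

0.169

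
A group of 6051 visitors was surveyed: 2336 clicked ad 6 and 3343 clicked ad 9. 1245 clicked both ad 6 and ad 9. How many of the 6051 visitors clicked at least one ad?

4434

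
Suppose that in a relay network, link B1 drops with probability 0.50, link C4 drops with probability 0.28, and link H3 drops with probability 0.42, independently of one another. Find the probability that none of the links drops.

Independence gives P(none) = ∏(1 − pᵢ).
P(none) = (1 − 0.50) × (1 − 0.28) × (1 − 0.42) = 0.50 × 0.72 × 0.58 = 0.2088

0.2088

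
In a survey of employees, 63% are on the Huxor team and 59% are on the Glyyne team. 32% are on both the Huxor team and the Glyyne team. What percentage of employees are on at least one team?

90%

P(≥1) = 63 + 59 − 32 = 90%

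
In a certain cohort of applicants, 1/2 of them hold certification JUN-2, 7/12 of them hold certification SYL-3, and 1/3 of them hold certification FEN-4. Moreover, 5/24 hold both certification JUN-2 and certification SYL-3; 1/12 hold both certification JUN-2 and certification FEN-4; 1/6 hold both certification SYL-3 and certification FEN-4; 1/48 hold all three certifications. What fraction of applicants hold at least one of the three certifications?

47/48

By inclusion-exclusion,
P(at least one) = 1/2 + 7/12 + 1/3 − 5/24 − 1/12 − 1/6 + 1/48 = 47/48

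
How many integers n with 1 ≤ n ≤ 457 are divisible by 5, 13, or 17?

By inclusion–exclusion:
floor(457/5) + floor(457/13) + floor(457/17) − floor(457/65) − floor(457/85) − floor(457/221) + floor(457/1105) = 91 + 35 + 26 − 7 − 5 − 2 + 0 = 138

138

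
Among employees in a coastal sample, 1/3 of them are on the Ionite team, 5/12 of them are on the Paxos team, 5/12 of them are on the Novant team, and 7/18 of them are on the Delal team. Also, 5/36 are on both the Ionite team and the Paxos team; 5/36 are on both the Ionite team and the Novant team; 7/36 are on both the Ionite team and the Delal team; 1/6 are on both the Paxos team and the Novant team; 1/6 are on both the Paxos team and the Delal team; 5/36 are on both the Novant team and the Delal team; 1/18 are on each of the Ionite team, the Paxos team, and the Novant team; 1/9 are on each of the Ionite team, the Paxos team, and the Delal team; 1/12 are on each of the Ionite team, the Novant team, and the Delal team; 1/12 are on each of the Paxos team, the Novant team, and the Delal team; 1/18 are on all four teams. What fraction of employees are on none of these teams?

Apply inclusion-exclusion:
P(at least one) = 1/3 + 5/12 + 5/12 + 7/18 − 5/36 − 5/36 − 7/36 − 1/6 − 1/6 − 5/36 + 1/18 + 1/9 + 1/12 + 1/12 − 1/18 = 8/9
P(none) = 1 − 8/9 = 1/9

1/9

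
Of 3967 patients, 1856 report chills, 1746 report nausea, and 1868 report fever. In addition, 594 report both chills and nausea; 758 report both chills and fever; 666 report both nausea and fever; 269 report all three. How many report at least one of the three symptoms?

|at least one| = 1856 + 1746 + 1868 − 594 − 758 − 666 + 269 = 3721

3721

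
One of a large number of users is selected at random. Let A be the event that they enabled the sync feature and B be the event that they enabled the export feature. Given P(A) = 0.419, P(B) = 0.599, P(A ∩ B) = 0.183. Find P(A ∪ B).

0.835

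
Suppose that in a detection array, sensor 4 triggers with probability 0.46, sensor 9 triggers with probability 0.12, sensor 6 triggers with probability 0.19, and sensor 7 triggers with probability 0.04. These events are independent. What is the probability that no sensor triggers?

0.36951552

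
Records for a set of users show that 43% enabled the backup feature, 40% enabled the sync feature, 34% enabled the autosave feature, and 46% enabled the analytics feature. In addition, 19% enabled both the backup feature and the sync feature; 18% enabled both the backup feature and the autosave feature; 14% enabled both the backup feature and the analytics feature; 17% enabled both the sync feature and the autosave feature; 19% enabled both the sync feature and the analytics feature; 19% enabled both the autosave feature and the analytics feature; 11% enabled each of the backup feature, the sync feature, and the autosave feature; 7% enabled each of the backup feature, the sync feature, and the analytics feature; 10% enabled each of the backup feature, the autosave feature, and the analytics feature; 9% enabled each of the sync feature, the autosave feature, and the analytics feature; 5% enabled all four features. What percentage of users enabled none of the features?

11%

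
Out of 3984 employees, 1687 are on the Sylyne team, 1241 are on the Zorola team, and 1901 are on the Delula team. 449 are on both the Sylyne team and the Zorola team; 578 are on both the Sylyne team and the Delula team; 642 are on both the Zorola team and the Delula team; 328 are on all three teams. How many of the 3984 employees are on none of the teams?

N(≥1) = 1687 + 1241 + 1901 − 449 − 578 − 642 + 328 = 3488
None: 3984 − 3488 = 496

496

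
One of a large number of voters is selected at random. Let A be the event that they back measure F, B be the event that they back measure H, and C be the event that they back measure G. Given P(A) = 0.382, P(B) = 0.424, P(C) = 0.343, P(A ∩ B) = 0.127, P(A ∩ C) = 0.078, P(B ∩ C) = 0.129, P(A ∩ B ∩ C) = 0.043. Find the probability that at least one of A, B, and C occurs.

P(A ∪ B ∪ C) = 0.382 + 0.424 + 0.343 − 0.127 − 0.078 − 0.129 + 0.043 = 0.858

0.858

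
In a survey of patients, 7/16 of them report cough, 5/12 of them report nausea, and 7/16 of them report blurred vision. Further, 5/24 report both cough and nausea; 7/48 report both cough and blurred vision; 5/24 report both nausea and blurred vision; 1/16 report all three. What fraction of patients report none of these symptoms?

Apply inclusion-exclusion:
P(union) = 7/16 + 5/12 + 7/16 − 5/24 − 7/48 − 5/24 + 1/16 = 19/24
P(none) = 1 − 19/24 = 5/24

5/24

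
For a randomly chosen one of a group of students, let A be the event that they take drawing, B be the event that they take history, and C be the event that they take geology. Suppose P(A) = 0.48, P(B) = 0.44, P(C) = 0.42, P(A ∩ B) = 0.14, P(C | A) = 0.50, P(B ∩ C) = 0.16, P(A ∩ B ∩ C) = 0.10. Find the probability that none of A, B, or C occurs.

0.10

P(A ∩ C) = P(A)·P(C|A) = 0.48 × 0.50 = 0.24
P(A ∪ B ∪ C) = 0.48 + 0.44 + 0.42 − 0.14 − 0.24 − 0.16 + 0.10 = 0.90
P(none) = 1 − 0.90 = 0.10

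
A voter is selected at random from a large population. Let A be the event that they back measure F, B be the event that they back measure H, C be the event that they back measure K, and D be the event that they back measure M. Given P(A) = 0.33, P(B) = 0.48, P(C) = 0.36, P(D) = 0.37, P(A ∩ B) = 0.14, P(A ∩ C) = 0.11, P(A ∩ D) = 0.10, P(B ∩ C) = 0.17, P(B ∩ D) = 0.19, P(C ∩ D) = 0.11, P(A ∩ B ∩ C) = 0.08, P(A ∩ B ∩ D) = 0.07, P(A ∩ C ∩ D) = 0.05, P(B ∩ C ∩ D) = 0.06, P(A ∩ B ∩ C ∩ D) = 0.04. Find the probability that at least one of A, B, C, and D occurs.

0.94

By inclusion–exclusion:
P(A ∪ B ∪ C ∪ D) = 0.33 + 0.48 + 0.36 + 0.37 − 0.14 − 0.11 − 0.10 − 0.17 − 0.19 − 0.11 + 0.08 + 0.07 + 0.05 + 0.06 − 0.04 = 0.94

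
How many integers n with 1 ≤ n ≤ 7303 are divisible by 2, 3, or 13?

5055

Inclusion–exclusion gives
3651 + 2434 + 561 − 1217 − 280 − 187 + 93 = 5055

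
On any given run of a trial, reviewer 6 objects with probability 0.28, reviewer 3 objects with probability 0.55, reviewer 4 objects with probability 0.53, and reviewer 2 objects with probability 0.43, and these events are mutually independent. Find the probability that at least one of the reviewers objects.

P(none) = (1 − 0.28) × (1 − 0.55) × (1 − 0.53) × (1 − 0.43) = 0.72 × 0.45 × 0.47 × 0.57 = 0.0867996
P(at least one) = 1 − 0.0867996 = 0.9132004

0.9132004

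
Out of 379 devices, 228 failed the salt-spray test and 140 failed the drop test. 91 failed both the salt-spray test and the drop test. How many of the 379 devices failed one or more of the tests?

277

|at least one| = 228 + 140 − 91 = 277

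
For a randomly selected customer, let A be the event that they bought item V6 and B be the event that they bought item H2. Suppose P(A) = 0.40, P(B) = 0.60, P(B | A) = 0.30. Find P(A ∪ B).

P(A ∩ B) = P(A)·P(B|A) = 0.40 × 0.30 = 0.12
By inclusion–exclusion:
P(A ∪ B) = 0.40 + 0.60 − 0.12 = 0.88

0.88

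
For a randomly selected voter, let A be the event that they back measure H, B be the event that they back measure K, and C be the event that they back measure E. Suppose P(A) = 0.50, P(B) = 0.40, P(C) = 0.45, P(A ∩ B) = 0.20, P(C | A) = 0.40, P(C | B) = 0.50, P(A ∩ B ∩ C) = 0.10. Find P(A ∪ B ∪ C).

0.85

P(A ∩ C) = P(A)·P(C|A) = 0.50 × 0.40 = 0.20
P(B ∩ C) = P(B)·P(C|B) = 0.40 × 0.50 = 0.20
P(A ∪ B ∪ C) = 0.50 + 0.40 + 0.45 − 0.20 − 0.20 − 0.20 + 0.10 = 0.85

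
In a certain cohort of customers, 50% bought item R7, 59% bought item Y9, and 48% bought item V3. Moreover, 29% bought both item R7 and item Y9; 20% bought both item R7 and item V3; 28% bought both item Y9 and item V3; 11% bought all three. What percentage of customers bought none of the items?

By inclusion-exclusion,
P(≥1) = 50 + 59 + 48 − 29 − 20 − 28 + 11 = 91%
P(none) = 100% − 91% = 9%

9%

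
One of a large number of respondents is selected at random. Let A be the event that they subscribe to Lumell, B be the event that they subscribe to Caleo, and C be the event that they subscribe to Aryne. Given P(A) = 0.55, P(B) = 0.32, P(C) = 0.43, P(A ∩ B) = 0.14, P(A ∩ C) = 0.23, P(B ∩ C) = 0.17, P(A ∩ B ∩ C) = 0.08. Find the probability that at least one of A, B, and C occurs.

P(A ∪ B ∪ C) = 0.55 + 0.32 + 0.43 − 0.14 − 0.23 − 0.17 + 0.08 = 0.84

0.84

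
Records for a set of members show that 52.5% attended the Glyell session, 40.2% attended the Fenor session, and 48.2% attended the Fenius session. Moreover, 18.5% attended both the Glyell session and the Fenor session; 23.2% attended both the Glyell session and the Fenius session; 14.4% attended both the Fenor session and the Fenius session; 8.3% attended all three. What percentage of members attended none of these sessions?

6.9%

P(at least one) = 52.5 + 40.2 + 48.2 − 18.5 − 23.2 − 14.4 + 8.3 = 93.1%
P(none) = 100% − 93.1% = 6.9%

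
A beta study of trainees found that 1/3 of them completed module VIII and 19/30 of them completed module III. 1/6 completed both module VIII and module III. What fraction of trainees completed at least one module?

4/5

By inclusion–exclusion:
P(≥1) = 1/3 + 19/30 − 1/6 = 4/5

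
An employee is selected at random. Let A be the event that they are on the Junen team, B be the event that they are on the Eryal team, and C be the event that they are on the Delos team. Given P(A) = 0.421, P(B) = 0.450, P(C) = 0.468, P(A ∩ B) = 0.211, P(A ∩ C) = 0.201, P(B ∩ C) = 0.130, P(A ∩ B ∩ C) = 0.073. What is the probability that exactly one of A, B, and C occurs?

P(exactly one) = 0.421 + 0.450 + 0.468 − 2·0.211 − 2·0.201 − 2·0.130 + 3·0.073 = 0.474

0.474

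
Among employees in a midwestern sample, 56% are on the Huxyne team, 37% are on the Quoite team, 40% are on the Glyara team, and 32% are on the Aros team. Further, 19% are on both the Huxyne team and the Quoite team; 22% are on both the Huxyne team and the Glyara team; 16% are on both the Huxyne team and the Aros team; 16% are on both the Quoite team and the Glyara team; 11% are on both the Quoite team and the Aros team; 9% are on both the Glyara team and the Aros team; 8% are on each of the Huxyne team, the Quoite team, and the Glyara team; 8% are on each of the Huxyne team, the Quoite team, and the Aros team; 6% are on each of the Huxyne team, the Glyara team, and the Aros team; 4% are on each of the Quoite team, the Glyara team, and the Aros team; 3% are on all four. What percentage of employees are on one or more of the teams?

95%

By inclusion-exclusion,
P(at least one) = 56 + 37 + 40 + 32 − 19 − 22 − 16 − 16 − 11 − 9 + 8 + 8 + 6 + 4 − 3 = 95%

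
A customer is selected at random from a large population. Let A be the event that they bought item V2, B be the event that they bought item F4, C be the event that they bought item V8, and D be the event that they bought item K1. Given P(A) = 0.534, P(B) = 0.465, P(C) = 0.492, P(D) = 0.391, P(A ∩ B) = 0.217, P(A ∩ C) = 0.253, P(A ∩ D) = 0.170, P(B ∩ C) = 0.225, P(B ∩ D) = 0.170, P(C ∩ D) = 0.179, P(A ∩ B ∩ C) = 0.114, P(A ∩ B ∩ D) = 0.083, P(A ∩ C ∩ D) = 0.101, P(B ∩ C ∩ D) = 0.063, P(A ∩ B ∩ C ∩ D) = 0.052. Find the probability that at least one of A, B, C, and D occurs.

P(A ∪ B ∪ C ∪ D) = 0.534 + 0.465 + 0.492 + 0.391 − 0.217 − 0.253 − 0.170 − 0.225 − 0.170 − 0.179 + 0.114 + 0.083 + 0.101 + 0.063 − 0.052 = 0.977

0.977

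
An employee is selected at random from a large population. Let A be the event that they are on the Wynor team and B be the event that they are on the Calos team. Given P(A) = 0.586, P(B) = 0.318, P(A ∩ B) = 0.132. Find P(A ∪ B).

0.772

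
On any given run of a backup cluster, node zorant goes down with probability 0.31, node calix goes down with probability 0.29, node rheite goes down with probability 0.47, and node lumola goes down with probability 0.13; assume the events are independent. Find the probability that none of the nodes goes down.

0.22589289

Independence gives P(none) = ∏(1 − pᵢ).
P(none) = (1 − 0.31) × (1 − 0.29) × (1 − 0.47) × (1 − 0.13) = 0.69 × 0.71 × 0.53 × 0.87 = 0.22589289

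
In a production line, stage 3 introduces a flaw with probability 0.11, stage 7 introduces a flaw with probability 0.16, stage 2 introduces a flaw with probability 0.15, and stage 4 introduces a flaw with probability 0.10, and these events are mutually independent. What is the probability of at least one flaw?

Independence gives P(none) = ∏(1 − pᵢ).
P(none) = (1 − 0.11) × (1 − 0.16) × (1 − 0.15) × (1 − 0.10) = 0.89 × 0.84 × 0.85 × 0.90 = 0.571914
P(at least one) = 1 − 0.571914 = 0.428086

0.428086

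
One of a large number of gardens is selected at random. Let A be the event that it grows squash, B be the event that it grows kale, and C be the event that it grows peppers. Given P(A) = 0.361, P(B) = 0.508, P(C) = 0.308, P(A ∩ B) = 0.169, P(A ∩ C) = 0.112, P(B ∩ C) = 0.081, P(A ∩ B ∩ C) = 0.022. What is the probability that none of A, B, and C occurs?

0.163

By inclusion–exclusion:
P(A ∪ B ∪ C) = 0.361 + 0.508 + 0.308 − 0.169 − 0.112 − 0.081 + 0.022 = 0.837
P(none) = 1 − 0.837 = 0.163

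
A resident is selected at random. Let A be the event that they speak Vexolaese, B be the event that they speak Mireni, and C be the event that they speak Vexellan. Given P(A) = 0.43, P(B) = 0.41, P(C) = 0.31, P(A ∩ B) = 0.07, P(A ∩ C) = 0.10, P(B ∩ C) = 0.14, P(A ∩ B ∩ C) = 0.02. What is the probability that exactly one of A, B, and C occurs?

0.59

By inclusion–exclusion (exactly-one form):
P(exactly one) = 0.43 + 0.41 + 0.31 − 2·0.07 − 2·0.10 − 2·0.14 + 3·0.02 = 0.59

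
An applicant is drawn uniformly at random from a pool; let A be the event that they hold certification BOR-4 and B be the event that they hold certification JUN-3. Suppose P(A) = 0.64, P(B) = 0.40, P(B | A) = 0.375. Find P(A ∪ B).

0.80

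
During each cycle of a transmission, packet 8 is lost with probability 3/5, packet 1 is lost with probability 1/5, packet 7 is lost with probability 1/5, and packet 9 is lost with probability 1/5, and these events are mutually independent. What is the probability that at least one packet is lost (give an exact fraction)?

497/625

P(none) = (1 − 3/5) × (1 − 1/5) × (1 − 1/5) × (1 − 1/5) = 2/5 × 4/5 × 4/5 × 4/5 = 128/625
P(at least one) = 1 − 128/625 = 497/625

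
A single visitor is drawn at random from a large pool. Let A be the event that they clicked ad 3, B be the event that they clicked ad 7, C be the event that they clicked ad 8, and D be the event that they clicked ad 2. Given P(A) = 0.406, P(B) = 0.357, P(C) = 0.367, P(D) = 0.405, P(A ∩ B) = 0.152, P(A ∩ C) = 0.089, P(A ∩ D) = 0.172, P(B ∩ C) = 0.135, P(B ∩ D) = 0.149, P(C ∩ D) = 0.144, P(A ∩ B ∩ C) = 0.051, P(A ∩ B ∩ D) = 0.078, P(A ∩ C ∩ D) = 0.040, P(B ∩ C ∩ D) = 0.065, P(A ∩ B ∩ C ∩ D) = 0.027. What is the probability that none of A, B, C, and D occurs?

P(A ∪ B ∪ C ∪ D) = 0.406 + 0.357 + 0.367 + 0.405 − 0.152 − 0.089 − 0.172 − 0.135 − 0.149 − 0.144 + 0.051 + 0.078 + 0.040 + 0.065 − 0.027 = 0.901
P(none) = 1 − 0.901 = 0.099

0.099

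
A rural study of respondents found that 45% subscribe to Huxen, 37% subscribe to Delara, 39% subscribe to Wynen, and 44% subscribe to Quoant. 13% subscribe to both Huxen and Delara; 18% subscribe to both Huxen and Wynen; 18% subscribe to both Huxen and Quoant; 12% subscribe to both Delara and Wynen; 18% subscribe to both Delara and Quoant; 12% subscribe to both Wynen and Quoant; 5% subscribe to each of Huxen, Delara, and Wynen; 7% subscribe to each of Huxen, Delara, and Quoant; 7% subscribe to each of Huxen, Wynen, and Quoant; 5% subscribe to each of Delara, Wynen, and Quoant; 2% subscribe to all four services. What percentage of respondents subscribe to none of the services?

4%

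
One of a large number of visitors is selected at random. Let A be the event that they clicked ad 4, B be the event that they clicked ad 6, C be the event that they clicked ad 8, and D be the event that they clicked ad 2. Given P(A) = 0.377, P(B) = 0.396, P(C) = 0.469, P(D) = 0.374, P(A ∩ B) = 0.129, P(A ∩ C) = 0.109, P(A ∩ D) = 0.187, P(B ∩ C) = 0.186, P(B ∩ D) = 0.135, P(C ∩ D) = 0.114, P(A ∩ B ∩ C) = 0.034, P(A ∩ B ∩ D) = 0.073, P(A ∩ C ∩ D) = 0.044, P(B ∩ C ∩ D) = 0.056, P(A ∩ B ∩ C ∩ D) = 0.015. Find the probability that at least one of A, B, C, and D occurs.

P(A ∪ B ∪ C ∪ D) = 0.377 + 0.396 + 0.469 + 0.374 − 0.129 − 0.109 − 0.187 − 0.186 − 0.135 − 0.114 + 0.034 + 0.073 + 0.044 + 0.056 − 0.015 = 0.948

0.948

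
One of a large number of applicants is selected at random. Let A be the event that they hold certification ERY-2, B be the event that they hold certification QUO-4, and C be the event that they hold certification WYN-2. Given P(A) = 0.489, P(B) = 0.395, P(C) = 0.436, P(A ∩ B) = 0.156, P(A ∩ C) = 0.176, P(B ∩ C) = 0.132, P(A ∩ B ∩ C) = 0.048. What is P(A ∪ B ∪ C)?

0.904

By inclusion-exclusion,
P(A ∪ B ∪ C) = 0.489 + 0.395 + 0.436 − 0.156 − 0.176 − 0.132 + 0.048 = 0.904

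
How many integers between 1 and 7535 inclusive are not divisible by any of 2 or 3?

2512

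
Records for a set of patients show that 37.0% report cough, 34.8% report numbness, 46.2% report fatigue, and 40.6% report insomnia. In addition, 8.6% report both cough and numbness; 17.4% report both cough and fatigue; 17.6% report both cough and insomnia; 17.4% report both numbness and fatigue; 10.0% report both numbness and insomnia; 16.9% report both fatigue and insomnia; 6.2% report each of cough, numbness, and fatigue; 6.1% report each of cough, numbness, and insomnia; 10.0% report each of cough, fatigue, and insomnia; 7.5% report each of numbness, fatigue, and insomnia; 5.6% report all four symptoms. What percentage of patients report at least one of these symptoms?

94.9%

P(at least one) = 37.0 + 34.8 + 46.2 + 40.6 − 8.6 − 17.4 − 17.6 − 17.4 − 10.0 − 16.9 + 6.2 + 6.1 + 10.0 + 7.5 − 5.6 = 94.9%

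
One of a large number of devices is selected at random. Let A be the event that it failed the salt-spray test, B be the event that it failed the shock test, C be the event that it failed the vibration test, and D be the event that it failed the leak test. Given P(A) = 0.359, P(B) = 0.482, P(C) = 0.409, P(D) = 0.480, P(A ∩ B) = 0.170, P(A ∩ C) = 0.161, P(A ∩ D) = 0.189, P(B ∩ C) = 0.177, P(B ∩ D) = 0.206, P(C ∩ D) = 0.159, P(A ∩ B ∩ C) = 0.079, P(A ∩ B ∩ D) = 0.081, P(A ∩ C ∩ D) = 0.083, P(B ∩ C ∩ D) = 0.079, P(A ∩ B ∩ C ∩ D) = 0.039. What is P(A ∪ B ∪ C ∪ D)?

0.951

Using inclusion–exclusion:
P(A ∪ B ∪ C ∪ D) = 0.359 + 0.482 + 0.409 + 0.480 − 0.170 − 0.161 − 0.189 − 0.177 − 0.206 − 0.159 + 0.079 + 0.081 + 0.083 + 0.079 − 0.039 = 0.951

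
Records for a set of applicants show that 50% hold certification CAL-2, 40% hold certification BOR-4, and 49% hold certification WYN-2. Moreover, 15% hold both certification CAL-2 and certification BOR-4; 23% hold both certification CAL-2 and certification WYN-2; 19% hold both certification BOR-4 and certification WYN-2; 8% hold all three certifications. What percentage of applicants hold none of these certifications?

P(union) = 50 + 40 + 49 − 15 − 23 − 19 + 8 = 90%
P(none) = 100% − 90% = 10%

10%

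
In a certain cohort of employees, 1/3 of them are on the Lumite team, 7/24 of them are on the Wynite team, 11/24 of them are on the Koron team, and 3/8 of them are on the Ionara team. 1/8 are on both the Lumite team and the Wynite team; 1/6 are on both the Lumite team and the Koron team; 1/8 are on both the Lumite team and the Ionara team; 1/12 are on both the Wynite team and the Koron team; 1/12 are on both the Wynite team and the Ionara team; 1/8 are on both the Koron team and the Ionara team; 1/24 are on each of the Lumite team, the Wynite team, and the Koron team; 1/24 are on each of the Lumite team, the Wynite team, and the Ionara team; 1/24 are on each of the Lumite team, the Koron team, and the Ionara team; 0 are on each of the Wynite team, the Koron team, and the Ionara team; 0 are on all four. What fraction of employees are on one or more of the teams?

7/8

P(≥1) = 1/3 + 7/24 + 11/24 + 3/8 − 1/8 − 1/6 − 1/8 − 1/12 − 1/12 − 1/8 + 1/24 + 1/24 + 1/24 + 0 − 0 = 7/8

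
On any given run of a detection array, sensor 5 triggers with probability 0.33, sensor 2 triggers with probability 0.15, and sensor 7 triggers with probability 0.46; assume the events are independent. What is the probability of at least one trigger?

0.69247

P(none) = (1 − 0.33) × (1 − 0.15) × (1 − 0.46) = 0.67 × 0.85 × 0.54 = 0.30753
P(at least one) = 1 − 0.30753 = 0.69247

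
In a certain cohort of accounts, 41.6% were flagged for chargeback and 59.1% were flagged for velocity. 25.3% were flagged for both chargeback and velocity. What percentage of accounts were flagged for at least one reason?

75.4%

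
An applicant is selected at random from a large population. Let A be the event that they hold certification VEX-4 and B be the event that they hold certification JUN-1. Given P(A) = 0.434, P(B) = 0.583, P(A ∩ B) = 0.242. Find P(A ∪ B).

0.775

P(A ∪ B) = 0.434 + 0.583 − 0.242 = 0.775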